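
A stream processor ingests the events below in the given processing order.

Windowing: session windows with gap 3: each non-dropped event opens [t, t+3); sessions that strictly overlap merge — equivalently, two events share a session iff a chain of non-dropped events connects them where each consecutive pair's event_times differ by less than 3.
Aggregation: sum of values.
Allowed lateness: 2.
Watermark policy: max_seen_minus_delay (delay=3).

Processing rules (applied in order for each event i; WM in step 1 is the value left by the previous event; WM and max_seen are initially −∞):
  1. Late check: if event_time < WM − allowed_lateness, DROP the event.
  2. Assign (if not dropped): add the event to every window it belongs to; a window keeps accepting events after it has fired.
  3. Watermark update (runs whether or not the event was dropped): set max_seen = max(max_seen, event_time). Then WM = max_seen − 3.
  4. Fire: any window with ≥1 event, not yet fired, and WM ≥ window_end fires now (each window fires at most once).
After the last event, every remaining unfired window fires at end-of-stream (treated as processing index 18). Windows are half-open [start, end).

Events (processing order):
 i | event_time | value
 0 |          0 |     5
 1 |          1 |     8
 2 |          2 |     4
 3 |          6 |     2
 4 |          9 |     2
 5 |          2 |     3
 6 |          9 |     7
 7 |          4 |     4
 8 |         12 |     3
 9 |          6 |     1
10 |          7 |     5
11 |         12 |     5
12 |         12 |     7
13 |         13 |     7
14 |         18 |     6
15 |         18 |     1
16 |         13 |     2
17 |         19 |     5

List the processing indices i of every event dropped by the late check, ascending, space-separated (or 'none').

5 9

i=0 t=0 v=5: → [0,3); WM=-3
i=1 t=1 v=8: → [0,4); WM=-2
i=2 t=2 v=4: → [0,5); WM=-1
i=3 t=6 v=2: → [6,9); WM=3
i=4 t=9 v=2: → [9,12); WM=6
i=5 t=2 v=3: DROP (t<6-2); WM=6
i=6 t=9 v=7: → [9,12); WM=6
i=7 t=4 v=4: → [0,9); WM=6
i=8 t=12 v=3: → [12,15); WM=9
i=9 t=6 v=1: DROP (t<9-2); WM=9
i=10 t=7 v=5: → [0,12); WM=9
i=11 t=12 v=5: → [12,15); WM=9
i=12 t=12 v=7: → [12,15); WM=9
i=13 t=13 v=7: → [12,16); WM=10
i=14 t=18 v=6: → [18,21); WM=15
i=15 t=18 v=1: → [18,21); WM=15
i=16 t=13 v=2: → [12,16); WM=15
i=17 t=19 v=5: → [18,22); WM=16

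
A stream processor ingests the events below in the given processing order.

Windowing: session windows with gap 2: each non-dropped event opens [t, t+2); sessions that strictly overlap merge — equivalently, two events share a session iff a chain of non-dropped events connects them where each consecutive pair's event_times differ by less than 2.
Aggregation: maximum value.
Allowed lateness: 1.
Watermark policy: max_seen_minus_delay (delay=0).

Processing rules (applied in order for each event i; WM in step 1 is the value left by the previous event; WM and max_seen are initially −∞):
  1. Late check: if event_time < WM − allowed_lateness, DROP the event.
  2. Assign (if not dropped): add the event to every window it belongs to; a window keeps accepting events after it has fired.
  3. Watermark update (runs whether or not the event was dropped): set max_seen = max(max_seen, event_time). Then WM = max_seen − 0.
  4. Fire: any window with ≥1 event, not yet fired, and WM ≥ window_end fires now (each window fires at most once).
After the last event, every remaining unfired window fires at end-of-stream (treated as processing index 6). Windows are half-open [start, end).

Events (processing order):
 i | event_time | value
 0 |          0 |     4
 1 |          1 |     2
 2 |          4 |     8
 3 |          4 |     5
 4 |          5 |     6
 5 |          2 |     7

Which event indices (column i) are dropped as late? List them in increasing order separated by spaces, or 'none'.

i=0 t=0 v=4: → [0,2); WM=0
i=1 t=1 v=2: → [0,3); WM=1
i=2 t=4 v=8: → [4,6); WM=4
i=3 t=4 v=5: → [4,6); WM=4
i=4 t=5 v=6: → [4,7); WM=5
i=5 t=2 v=7: DROP (t<5-1); WM=5

5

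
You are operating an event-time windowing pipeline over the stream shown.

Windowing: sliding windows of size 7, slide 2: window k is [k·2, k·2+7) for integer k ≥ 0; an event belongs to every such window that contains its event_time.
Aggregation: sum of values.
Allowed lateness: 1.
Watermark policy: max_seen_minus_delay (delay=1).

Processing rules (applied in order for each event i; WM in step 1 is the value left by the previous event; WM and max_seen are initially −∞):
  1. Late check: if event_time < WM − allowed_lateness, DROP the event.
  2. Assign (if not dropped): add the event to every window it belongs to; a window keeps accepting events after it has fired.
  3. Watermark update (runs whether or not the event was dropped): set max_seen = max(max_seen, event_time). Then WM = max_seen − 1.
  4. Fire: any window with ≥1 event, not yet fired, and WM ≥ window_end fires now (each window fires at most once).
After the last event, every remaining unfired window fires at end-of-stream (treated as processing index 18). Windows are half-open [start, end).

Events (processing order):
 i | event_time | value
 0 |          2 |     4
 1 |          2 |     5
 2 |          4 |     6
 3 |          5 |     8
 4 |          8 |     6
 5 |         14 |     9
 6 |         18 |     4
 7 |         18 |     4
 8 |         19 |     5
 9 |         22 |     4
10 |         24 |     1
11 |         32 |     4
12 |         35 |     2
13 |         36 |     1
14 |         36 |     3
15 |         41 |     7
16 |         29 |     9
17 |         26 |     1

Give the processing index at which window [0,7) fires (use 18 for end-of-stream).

i=0 t=2 v=4: → [2,9),[0,7); WM=1
i=1 t=2 v=5: → [2,9),[0,7); WM=1
i=2 t=4 v=6: → [4,11),[2,9),[0,7); WM=3
i=3 t=5 v=8: → [4,11),[2,9),[0,7); WM=4
i=4 t=8 v=6: → [8,15),[6,13),[4,11),[2,9); WM=7; [0,7) fires=23
i=5 t=14 v=9: → [14,21),[12,19),[10,17),[8,15); WM=13; [2,9) fires=29 [4,11) fires=20 [6,13) fires=6
i=6 t=18 v=4: → [18,25),[16,23),[14,21),[12,19); WM=17; [8,15) fires=15 [10,17) fires=9
i=7 t=18 v=4: → [18,25),[16,23),[14,21),[12,19); WM=17
i=8 t=19 v=5: → [18,25),[16,23),[14,21); WM=18
i=9 t=22 v=4: → [22,29),[20,27),[18,25),[16,23); WM=21; [12,19) fires=17 [14,21) fires=22
i=10 t=24 v=1: → [24,31),[22,29),[20,27),[18,25); WM=23; [16,23) fires=17
i=11 t=32 v=4: → [32,39),[30,37),[28,35),[26,33); WM=31; [18,25) fires=18 [20,27) fires=5 [22,29) fires=5 [24,31) fires=1
i=12 t=35 v=2: → [34,41),[32,39),[30,37); WM=34; [26,33) fires=4
i=13 t=36 v=1: → [36,43),[34,41),[32,39),[30,37); WM=35; [28,35) fires=4
i=14 t=36 v=3: → [36,43),[34,41),[32,39),[30,37); WM=35
i=15 t=41 v=7: → [40,47),[38,45),[36,43); WM=40; [30,37) fires=10 [32,39) fires=10
i=16 t=29 v=9: DROP (t<40-1); WM=40
i=17 t=26 v=1: DROP (t<40-1); WM=40

4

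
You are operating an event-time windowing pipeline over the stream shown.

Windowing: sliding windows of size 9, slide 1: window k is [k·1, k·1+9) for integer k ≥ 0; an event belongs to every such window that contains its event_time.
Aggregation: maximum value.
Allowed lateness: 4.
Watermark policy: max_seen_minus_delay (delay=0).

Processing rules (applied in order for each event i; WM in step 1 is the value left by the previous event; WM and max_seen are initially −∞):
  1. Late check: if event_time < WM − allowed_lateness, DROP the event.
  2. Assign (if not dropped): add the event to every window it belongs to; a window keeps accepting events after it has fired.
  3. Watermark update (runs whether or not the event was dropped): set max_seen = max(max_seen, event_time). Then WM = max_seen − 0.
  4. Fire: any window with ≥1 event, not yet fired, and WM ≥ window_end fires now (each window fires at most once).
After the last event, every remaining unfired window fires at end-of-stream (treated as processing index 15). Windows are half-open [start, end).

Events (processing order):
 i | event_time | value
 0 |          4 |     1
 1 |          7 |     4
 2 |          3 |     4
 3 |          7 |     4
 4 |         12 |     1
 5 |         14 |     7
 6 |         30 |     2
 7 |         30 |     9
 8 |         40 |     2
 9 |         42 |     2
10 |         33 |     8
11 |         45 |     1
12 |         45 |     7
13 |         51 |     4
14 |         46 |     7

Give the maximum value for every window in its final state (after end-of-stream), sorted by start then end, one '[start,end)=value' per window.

[0,9)=4 [1,10)=4 [2,11)=4 [3,12)=4 [4,13)=4 [5,14)=4 [6,15)=7 [7,16)=7 [8,17)=7 [9,18)=7 [10,19)=7 [11,20)=7 [12,21)=7 [13,22)=7 [14,23)=7 [22,31)=9 [23,32)=9 [24,33)=9 [25,34)=9 [26,35)=9 [27,36)=9 [28,37)=9 [29,38)=9 [30,39)=9 [32,41)=2 [33,42)=2 [34,43)=2 [35,44)=2 [36,45)=2 [37,46)=7 [38,47)=7 [39,48)=7 [40,49)=7 [41,50)=7 [42,51)=7 [43,52)=7 [44,53)=7 [45,54)=7 [46,55)=4 [47,56)=4 [48,57)=4 [49,58)=4 [50,59)=4 [51,60)=4

i=0 t=4 v=1: → [4,13),[3,12),[2,11),[1,10),[0,9); WM=4
i=1 t=7 v=4: → [7,16),[6,15),[5,14),[4,13),[3,12),[2,11),[1,10),[0,9); WM=7
i=2 t=3 v=4: → [3,12),[2,11),[1,10),[0,9); WM=7
i=3 t=7 v=4: → [7,16),[6,15),[5,14),[4,13),[3,12),[2,11),[1,10),[0,9); WM=7
i=4 t=12 v=1: → [12,21),[11,20),[10,19),[9,18),[8,17),[7,16),[6,15),[5,14),[4,13); WM=12; [0,9) fires=4 [1,10) fires=4 [2,11) fires=4 [3,12) fires=4
i=5 t=14 v=7: → [14,23),[13,22),[12,21),[11,20),[10,19),[9,18),[8,17),[7,16),[6,15); WM=14; [4,13) fires=4 [5,14) fires=4
i=6 t=30 v=2: → [30,39),[29,38),[28,37),[27,36),[26,35),[25,34),[24,33),[23,32),[22,31); WM=30; [6,15) fires=7 [7,16) fires=7 [8,17) fires=7 [9,18) fires=7 [10,19) fires=7 [11,20) fires=7 [12,21) fires=7 [13,22) fires=7 [14,23) fires=7
i=7 t=30 v=9: → [30,39),[29,38),[28,37),[27,36),[26,35),[25,34),[24,33),[23,32),[22,31); WM=30
i=8 t=40 v=2: → [40,49),[39,48),[38,47),[37,46),[36,45),[35,44),[34,43),[33,42),[32,41); WM=40; [22,31) fires=9 [23,32) fires=9 [24,33) fires=9 [25,34) fires=9 [26,35) fires=9 [27,36) fires=9 [28,37) fires=9 [29,38) fires=9 [30,39) fires=9
i=9 t=42 v=2: → [42,51),[41,50),[40,49),[39,48),[38,47),[37,46),[36,45),[35,44),[34,43); WM=42; [32,41) fires=2 [33,42) fires=2
i=10 t=33 v=8: DROP (t<42-4); WM=42
i=11 t=45 v=1: → [45,54),[44,53),[43,52),[42,51),[41,50),[40,49),[39,48),[38,47),[37,46); WM=45; [34,43) fires=2 [35,44) fires=2 [36,45) fires=2
i=12 t=45 v=7: → [45,54),[44,53),[43,52),[42,51),[41,50),[40,49),[39,48),[38,47),[37,46); WM=45
i=13 t=51 v=4: → [51,60),[50,59),[49,58),[48,57),[47,56),[46,55),[45,54),[44,53),[43,52); WM=51; [37,46) fires=7 [38,47) fires=7 [39,48) fires=7 [40,49) fires=7 [41,50) fires=7 [42,51) fires=7
i=14 t=46 v=7: DROP (t<51-4); WM=51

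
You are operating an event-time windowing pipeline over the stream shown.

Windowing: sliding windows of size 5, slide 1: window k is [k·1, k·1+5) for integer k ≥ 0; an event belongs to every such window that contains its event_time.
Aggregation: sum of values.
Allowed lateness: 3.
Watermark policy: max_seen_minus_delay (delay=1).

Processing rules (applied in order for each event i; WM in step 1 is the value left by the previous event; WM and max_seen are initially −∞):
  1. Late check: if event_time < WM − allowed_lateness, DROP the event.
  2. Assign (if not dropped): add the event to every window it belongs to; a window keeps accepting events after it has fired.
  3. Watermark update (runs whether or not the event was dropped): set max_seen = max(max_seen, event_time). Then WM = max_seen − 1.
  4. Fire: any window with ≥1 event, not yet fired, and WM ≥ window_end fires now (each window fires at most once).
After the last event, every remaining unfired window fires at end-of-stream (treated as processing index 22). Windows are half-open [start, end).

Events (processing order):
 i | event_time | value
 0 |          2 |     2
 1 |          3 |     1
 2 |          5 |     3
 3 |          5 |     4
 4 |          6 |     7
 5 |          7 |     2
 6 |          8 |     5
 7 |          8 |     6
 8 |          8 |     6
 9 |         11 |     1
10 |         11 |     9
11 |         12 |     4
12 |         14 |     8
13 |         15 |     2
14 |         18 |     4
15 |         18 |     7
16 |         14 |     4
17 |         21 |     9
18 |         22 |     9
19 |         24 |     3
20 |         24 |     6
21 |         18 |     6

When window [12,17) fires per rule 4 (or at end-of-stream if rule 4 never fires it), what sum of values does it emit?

i=0 t=2 v=2: → [2,7),[1,6),[0,5); WM=1
i=1 t=3 v=1: → [3,8),[2,7),[1,6),[0,5); WM=2
i=2 t=5 v=3: → [5,10),[4,9),[3,8),[2,7),[1,6); WM=4
i=3 t=5 v=4: → [5,10),[4,9),[3,8),[2,7),[1,6); WM=4
i=4 t=6 v=7: → [6,11),[5,10),[4,9),[3,8),[2,7); WM=5; [0,5) fires=3
i=5 t=7 v=2: → [7,12),[6,11),[5,10),[4,9),[3,8); WM=6; [1,6) fires=10
i=6 t=8 v=5: → [8,13),[7,12),[6,11),[5,10),[4,9); WM=7; [2,7) fires=17
i=7 t=8 v=6: → [8,13),[7,12),[6,11),[5,10),[4,9); WM=7
i=8 t=8 v=6: → [8,13),[7,12),[6,11),[5,10),[4,9); WM=7
i=9 t=11 v=1: → [11,16),[10,15),[9,14),[8,13),[7,12); WM=10; [3,8) fires=17 [4,9) fires=33 [5,10) fires=33
i=10 t=11 v=9: → [11,16),[10,15),[9,14),[8,13),[7,12); WM=10
i=11 t=12 v=4: → [12,17),[11,16),[10,15),[9,14),[8,13); WM=11; [6,11) fires=26
i=12 t=14 v=8: → [14,19),[13,18),[12,17),[11,16),[10,15); WM=13; [7,12) fires=29 [8,13) fires=31
i=13 t=15 v=2: → [15,20),[14,19),[13,18),[12,17),[11,16); WM=14; [9,14) fires=14
i=14 t=18 v=4: → [18,23),[17,22),[16,21),[15,20),[14,19); WM=17; [10,15) fires=22 [11,16) fires=24 [12,17) fires=14
i=15 t=18 v=7: → [18,23),[17,22),[16,21),[15,20),[14,19); WM=17
i=16 t=14 v=4: → [14,19),[13,18),[12,17),[11,16),[10,15); WM=17
i=17 t=21 v=9: → [21,26),[20,25),[19,24),[18,23),[17,22); WM=20; [13,18) fires=14 [14,19) fires=25 [15,20) fires=13
i=18 t=22 v=9: → [22,27),[21,26),[20,25),[19,24),[18,23); WM=21; [16,21) fires=11
i=19 t=24 v=3: → [24,29),[23,28),[22,27),[21,26),[20,25); WM=23; [17,22) fires=20 [18,23) fires=29
i=20 t=24 v=6: → [24,29),[23,28),[22,27),[21,26),[20,25); WM=23
i=21 t=18 v=6: DROP (t<23-3); WM=23

14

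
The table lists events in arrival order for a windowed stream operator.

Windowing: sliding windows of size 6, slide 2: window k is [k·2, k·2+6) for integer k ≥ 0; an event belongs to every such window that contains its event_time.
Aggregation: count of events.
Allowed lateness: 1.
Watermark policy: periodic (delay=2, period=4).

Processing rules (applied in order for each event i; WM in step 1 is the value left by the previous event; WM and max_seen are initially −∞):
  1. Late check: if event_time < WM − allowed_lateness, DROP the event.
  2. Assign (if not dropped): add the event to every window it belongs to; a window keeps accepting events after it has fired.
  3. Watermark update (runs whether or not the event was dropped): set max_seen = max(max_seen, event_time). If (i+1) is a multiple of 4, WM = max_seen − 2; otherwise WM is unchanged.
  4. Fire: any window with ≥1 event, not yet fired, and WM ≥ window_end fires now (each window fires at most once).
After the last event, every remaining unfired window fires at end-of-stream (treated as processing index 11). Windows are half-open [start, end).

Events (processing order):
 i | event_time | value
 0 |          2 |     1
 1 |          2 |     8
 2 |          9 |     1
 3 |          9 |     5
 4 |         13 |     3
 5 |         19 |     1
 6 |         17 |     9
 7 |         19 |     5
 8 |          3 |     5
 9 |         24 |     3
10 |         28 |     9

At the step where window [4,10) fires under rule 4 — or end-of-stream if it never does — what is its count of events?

i=0 t=2 v=1: → [2,8),[0,6); WM=−∞
i=1 t=2 v=8: → [2,8),[0,6); WM=−∞
i=2 t=9 v=1: → [8,14),[6,12),[4,10); WM=−∞
i=3 t=9 v=5: → [8,14),[6,12),[4,10); WM=7; [0,6) fires=2
i=4 t=13 v=3: → [12,18),[10,16),[8,14); WM=7
i=5 t=19 v=1: → [18,24),[16,22),[14,20); WM=7
i=6 t=17 v=9: → [16,22),[14,20),[12,18); WM=7
i=7 t=19 v=5: → [18,24),[16,22),[14,20); WM=17; [2,8) fires=2 [4,10) fires=2 [6,12) fires=2 [8,14) fires=3 [10,16) fires=1
i=8 t=3 v=5: DROP (t<17-1); WM=17
i=9 t=24 v=3: → [24,30),[22,28),[20,26); WM=17
i=10 t=28 v=9: → [28,34),[26,32),[24,30); WM=17

2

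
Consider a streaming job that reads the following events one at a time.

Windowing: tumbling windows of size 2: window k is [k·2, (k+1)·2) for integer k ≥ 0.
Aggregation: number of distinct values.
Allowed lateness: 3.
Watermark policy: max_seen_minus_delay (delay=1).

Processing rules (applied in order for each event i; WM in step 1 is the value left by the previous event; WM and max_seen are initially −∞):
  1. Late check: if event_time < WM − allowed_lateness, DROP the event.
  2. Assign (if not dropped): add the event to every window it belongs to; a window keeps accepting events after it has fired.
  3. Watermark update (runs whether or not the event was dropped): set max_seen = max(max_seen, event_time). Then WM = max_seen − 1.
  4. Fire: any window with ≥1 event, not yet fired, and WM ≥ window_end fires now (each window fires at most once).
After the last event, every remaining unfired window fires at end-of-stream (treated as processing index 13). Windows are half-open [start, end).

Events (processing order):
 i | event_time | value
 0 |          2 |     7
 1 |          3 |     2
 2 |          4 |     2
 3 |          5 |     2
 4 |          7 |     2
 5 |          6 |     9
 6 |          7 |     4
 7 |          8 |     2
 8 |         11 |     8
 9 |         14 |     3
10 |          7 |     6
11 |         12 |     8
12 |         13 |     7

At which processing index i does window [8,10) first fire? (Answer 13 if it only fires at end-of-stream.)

8

i=0 t=2 v=7: → [2,4); WM=1
i=1 t=3 v=2: → [2,4); WM=2
i=2 t=4 v=2: → [4,6); WM=3
i=3 t=5 v=2: → [4,6); WM=4; [2,4) fires=2
i=4 t=7 v=2: → [6,8); WM=6; [4,6) fires=1
i=5 t=6 v=9: → [6,8); WM=6
i=6 t=7 v=4: → [6,8); WM=6
i=7 t=8 v=2: → [8,10); WM=7
i=8 t=11 v=8: → [10,12); WM=10; [6,8) fires=3 [8,10) fires=1
i=9 t=14 v=3: → [14,16); WM=13; [10,12) fires=1
i=10 t=7 v=6: DROP (t<13-3); WM=13
i=11 t=12 v=8: → [12,14); WM=13
i=12 t=13 v=7: → [12,14); WM=13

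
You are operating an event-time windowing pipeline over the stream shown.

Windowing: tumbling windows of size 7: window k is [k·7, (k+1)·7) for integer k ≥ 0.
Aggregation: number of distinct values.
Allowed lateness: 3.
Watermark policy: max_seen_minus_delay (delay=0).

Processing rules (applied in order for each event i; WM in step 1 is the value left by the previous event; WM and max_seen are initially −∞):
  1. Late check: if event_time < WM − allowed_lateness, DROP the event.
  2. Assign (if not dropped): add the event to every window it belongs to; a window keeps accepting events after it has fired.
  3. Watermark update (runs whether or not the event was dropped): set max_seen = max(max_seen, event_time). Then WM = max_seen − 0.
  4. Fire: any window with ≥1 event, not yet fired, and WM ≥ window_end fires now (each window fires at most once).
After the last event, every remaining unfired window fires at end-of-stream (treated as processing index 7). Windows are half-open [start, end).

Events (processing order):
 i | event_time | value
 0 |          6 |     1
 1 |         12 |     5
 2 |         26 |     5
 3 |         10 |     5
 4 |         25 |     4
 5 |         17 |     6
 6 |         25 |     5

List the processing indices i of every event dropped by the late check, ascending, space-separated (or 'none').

i=0 t=6 v=1: → [0,7); WM=6
i=1 t=12 v=5: → [7,14); WM=12; [0,7) fires=1
i=2 t=26 v=5: → [21,28); WM=26; [7,14) fires=1
i=3 t=10 v=5: DROP (t<26-3); WM=26
i=4 t=25 v=4: → [21,28); WM=26
i=5 t=17 v=6: DROP (t<26-3); WM=26
i=6 t=25 v=5: → [21,28); WM=26

3 5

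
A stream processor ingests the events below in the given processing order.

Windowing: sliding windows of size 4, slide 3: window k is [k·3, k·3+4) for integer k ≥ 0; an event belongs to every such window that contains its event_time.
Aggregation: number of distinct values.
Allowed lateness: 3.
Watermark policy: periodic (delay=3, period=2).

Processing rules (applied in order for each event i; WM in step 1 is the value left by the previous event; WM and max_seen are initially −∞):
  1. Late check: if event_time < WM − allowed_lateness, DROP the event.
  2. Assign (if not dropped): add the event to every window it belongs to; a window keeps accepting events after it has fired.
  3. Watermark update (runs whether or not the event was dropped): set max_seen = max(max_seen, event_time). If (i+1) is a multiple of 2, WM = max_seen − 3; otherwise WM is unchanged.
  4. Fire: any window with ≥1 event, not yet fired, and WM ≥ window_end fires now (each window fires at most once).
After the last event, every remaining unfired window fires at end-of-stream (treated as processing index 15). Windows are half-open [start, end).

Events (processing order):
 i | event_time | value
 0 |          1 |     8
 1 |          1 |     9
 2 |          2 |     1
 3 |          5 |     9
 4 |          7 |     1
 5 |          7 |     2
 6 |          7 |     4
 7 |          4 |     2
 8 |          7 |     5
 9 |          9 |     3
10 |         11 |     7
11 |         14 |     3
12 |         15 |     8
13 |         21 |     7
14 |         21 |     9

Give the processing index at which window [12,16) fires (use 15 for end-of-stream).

13

i=0 t=1 v=8: → [0,4); WM=−∞
i=1 t=1 v=9: → [0,4); WM=-2
i=2 t=2 v=1: → [0,4); WM=-2
i=3 t=5 v=9: → [3,7); WM=2
i=4 t=7 v=1: → [6,10); WM=2
i=5 t=7 v=2: → [6,10); WM=4; [0,4) fires=3
i=6 t=7 v=4: → [6,10); WM=4
i=7 t=4 v=2: → [3,7); WM=4
i=8 t=7 v=5: → [6,10); WM=4
i=9 t=9 v=3: → [9,13),[6,10); WM=6
i=10 t=11 v=7: → [9,13); WM=6
i=11 t=14 v=3: → [12,16); WM=11; [3,7) fires=2 [6,10) fires=5
i=12 t=15 v=8: → [15,19),[12,16); WM=11
i=13 t=21 v=7: → [21,25),[18,22); WM=18; [9,13) fires=2 [12,16) fires=2
i=14 t=21 v=9: → [21,25),[18,22); WM=18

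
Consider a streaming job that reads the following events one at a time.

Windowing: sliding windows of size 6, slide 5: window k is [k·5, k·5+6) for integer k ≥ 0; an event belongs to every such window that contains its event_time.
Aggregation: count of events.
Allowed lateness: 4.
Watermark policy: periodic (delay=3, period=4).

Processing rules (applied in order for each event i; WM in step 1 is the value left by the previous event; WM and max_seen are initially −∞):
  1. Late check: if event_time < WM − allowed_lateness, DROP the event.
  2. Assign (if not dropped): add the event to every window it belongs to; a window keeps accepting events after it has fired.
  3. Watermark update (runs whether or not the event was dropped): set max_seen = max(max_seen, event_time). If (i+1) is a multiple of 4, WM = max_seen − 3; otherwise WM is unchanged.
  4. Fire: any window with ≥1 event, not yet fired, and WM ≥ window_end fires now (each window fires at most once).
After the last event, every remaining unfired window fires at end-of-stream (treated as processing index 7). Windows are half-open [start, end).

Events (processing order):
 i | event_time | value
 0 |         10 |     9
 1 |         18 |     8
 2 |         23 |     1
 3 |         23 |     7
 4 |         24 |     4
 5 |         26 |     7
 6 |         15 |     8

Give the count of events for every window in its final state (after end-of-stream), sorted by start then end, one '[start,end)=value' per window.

[5,11)=1 [10,16)=1 [15,21)=1 [20,26)=3 [25,31)=1

i=0 t=10 v=9: → [10,16),[5,11); WM=−∞
i=1 t=18 v=8: → [15,21); WM=−∞
i=2 t=23 v=1: → [20,26); WM=−∞
i=3 t=23 v=7: → [20,26); WM=20; [5,11) fires=1 [10,16) fires=1
i=4 t=24 v=4: → [20,26); WM=20
i=5 t=26 v=7: → [25,31); WM=20
i=6 t=15 v=8: DROP (t<20-4); WM=20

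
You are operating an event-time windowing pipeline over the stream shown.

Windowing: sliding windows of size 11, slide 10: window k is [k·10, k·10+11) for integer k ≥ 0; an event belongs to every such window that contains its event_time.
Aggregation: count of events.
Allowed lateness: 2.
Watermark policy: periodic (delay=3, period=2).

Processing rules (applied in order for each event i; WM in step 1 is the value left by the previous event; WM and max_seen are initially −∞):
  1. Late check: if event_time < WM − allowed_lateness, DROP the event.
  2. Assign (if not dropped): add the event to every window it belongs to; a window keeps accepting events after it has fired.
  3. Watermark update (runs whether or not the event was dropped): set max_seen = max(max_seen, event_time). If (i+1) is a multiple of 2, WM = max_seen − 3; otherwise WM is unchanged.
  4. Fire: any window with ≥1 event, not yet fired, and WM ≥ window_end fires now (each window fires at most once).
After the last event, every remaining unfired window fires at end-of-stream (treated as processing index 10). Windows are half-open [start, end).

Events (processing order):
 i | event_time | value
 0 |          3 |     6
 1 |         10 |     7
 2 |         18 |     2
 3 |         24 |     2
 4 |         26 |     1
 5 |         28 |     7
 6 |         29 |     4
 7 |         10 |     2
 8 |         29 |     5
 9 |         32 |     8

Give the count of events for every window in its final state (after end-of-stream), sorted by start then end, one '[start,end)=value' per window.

i=0 t=3 v=6: → [0,11); WM=−∞
i=1 t=10 v=7: → [10,21),[0,11); WM=7
i=2 t=18 v=2: → [10,21); WM=7
i=3 t=24 v=2: → [20,31); WM=21; [0,11) fires=2 [10,21) fires=2
i=4 t=26 v=1: → [20,31); WM=21
i=5 t=28 v=7: → [20,31); WM=25
i=6 t=29 v=4: → [20,31); WM=25
i=7 t=10 v=2: DROP (t<25-2); WM=26
i=8 t=29 v=5: → [20,31); WM=26
i=9 t=32 v=8: → [30,41); WM=29

[0,11)=2 [10,21)=2 [20,31)=5 [30,41)=1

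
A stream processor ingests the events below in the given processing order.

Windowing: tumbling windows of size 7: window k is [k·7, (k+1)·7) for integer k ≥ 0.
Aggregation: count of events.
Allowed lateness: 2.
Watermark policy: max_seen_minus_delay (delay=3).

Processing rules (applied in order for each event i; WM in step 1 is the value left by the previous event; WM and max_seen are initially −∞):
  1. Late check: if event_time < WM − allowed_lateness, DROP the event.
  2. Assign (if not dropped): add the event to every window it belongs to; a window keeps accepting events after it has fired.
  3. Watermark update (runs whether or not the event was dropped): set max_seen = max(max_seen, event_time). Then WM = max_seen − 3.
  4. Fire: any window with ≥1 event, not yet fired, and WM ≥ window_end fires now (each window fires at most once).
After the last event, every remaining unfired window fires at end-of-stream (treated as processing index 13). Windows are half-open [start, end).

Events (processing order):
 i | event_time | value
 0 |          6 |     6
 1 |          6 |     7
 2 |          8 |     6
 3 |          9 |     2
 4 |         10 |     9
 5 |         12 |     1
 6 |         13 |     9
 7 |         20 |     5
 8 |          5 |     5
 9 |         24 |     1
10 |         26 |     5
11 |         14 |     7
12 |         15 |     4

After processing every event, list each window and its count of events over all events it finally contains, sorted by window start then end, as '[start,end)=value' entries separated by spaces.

[0,7)=2 [7,14)=5 [14,21)=1 [21,28)=2

i=0 t=6 v=6: → [0,7); WM=3
i=1 t=6 v=7: → [0,7); WM=3
i=2 t=8 v=6: → [7,14); WM=5
i=3 t=9 v=2: → [7,14); WM=6
i=4 t=10 v=9: → [7,14); WM=7; [0,7) fires=2
i=5 t=12 v=1: → [7,14); WM=9
i=6 t=13 v=9: → [7,14); WM=10
i=7 t=20 v=5: → [14,21); WM=17; [7,14) fires=5
i=8 t=5 v=5: DROP (t<17-2); WM=17
i=9 t=24 v=1: → [21,28); WM=21; [14,21) fires=1
i=10 t=26 v=5: → [21,28); WM=23
i=11 t=14 v=7: DROP (t<23-2); WM=23
i=12 t=15 v=4: DROP (t<23-2); WM=23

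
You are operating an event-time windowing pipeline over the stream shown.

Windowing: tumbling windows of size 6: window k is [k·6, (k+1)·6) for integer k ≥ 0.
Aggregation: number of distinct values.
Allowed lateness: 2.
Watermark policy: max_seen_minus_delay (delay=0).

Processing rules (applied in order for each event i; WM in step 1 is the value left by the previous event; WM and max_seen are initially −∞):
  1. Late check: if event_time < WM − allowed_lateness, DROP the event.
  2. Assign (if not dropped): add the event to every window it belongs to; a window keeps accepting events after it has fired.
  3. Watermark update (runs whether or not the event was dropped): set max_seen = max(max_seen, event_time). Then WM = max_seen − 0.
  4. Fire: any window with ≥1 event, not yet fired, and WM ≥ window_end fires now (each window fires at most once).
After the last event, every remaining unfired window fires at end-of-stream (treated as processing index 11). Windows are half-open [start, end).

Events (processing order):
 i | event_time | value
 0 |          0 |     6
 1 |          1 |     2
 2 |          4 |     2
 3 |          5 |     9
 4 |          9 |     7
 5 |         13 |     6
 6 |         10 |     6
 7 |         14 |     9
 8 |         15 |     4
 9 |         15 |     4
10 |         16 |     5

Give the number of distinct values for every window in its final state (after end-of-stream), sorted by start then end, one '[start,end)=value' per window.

[0,6)=3 [6,12)=1 [12,18)=4

i=0 t=0 v=6: → [0,6); WM=0
i=1 t=1 v=2: → [0,6); WM=1
i=2 t=4 v=2: → [0,6); WM=4
i=3 t=5 v=9: → [0,6); WM=5
i=4 t=9 v=7: → [6,12); WM=9; [0,6) fires=3
i=5 t=13 v=6: → [12,18); WM=13; [6,12) fires=1
i=6 t=10 v=6: DROP (t<13-2); WM=13
i=7 t=14 v=9: → [12,18); WM=14
i=8 t=15 v=4: → [12,18); WM=15
i=9 t=15 v=4: → [12,18); WM=15
i=10 t=16 v=5: → [12,18); WM=16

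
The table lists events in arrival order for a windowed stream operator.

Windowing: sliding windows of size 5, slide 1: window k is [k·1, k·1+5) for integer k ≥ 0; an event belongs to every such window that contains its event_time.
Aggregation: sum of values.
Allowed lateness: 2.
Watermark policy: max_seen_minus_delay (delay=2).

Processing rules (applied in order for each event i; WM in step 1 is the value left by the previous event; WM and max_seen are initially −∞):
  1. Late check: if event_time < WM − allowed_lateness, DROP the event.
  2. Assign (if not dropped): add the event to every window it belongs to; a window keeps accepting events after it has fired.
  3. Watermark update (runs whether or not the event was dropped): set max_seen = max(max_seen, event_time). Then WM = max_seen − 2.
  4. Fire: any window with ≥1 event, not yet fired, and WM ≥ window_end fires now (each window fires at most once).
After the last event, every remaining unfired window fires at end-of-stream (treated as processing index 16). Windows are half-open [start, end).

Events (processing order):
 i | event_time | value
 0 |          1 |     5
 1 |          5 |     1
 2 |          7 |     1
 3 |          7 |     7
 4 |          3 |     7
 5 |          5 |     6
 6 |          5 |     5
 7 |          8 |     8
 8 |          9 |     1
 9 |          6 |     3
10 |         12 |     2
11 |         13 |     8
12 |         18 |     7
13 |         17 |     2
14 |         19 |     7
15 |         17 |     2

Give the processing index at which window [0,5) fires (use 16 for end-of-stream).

2

i=0 t=1 v=5: → [1,6),[0,5); WM=-1
i=1 t=5 v=1: → [5,10),[4,9),[3,8),[2,7),[1,6); WM=3
i=2 t=7 v=1: → [7,12),[6,11),[5,10),[4,9),[3,8); WM=5; [0,5) fires=5
i=3 t=7 v=7: → [7,12),[6,11),[5,10),[4,9),[3,8); WM=5
i=4 t=3 v=7: → [3,8),[2,7),[1,6),[0,5); WM=5
i=5 t=5 v=6: → [5,10),[4,9),[3,8),[2,7),[1,6); WM=5
i=6 t=5 v=5: → [5,10),[4,9),[3,8),[2,7),[1,6); WM=5
i=7 t=8 v=8: → [8,13),[7,12),[6,11),[5,10),[4,9); WM=6; [1,6) fires=24
i=8 t=9 v=1: → [9,14),[8,13),[7,12),[6,11),[5,10); WM=7; [2,7) fires=19
i=9 t=6 v=3: → [6,11),[5,10),[4,9),[3,8),[2,7); WM=7
i=10 t=12 v=2: → [12,17),[11,16),[10,15),[9,14),[8,13); WM=10; [3,8) fires=30 [4,9) fires=31 [5,10) fires=32
i=11 t=13 v=8: → [13,18),[12,17),[11,16),[10,15),[9,14); WM=11; [6,11) fires=20
i=12 t=18 v=7: → [18,23),[17,22),[16,21),[15,20),[14,19); WM=16; [7,12) fires=17 [8,13) fires=11 [9,14) fires=11 [10,15) fires=10 [11,16) fires=10
i=13 t=17 v=2: → [17,22),[16,21),[15,20),[14,19),[13,18); WM=16
i=14 t=19 v=7: → [19,24),[18,23),[17,22),[16,21),[15,20); WM=17; [12,17) fires=10
i=15 t=17 v=2: → [17,22),[16,21),[15,20),[14,19),[13,18); WM=17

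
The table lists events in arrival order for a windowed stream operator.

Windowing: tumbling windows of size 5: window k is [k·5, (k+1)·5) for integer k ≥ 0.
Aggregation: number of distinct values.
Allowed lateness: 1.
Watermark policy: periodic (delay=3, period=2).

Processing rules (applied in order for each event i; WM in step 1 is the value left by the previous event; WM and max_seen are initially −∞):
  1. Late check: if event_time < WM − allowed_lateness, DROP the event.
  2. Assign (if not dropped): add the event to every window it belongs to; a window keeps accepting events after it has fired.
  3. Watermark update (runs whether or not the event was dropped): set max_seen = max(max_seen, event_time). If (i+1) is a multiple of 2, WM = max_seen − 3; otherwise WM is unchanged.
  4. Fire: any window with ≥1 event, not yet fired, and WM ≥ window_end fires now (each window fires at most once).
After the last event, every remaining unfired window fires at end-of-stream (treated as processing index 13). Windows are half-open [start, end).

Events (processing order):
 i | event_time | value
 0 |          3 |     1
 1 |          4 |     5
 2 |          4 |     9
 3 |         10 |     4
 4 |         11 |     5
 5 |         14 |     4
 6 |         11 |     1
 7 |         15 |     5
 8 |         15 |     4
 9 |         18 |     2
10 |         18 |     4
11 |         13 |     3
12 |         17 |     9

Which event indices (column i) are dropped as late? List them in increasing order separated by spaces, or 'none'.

11

i=0 t=3 v=1: → [0,5); WM=−∞
i=1 t=4 v=5: → [0,5); WM=1
i=2 t=4 v=9: → [0,5); WM=1
i=3 t=10 v=4: → [10,15); WM=7; [0,5) fires=3
i=4 t=11 v=5: → [10,15); WM=7
i=5 t=14 v=4: → [10,15); WM=11
i=6 t=11 v=1: → [10,15); WM=11
i=7 t=15 v=5: → [15,20); WM=12
i=8 t=15 v=4: → [15,20); WM=12
i=9 t=18 v=2: → [15,20); WM=15; [10,15) fires=3
i=10 t=18 v=4: → [15,20); WM=15
i=11 t=13 v=3: DROP (t<15-1); WM=15
i=12 t=17 v=9: → [15,20); WM=15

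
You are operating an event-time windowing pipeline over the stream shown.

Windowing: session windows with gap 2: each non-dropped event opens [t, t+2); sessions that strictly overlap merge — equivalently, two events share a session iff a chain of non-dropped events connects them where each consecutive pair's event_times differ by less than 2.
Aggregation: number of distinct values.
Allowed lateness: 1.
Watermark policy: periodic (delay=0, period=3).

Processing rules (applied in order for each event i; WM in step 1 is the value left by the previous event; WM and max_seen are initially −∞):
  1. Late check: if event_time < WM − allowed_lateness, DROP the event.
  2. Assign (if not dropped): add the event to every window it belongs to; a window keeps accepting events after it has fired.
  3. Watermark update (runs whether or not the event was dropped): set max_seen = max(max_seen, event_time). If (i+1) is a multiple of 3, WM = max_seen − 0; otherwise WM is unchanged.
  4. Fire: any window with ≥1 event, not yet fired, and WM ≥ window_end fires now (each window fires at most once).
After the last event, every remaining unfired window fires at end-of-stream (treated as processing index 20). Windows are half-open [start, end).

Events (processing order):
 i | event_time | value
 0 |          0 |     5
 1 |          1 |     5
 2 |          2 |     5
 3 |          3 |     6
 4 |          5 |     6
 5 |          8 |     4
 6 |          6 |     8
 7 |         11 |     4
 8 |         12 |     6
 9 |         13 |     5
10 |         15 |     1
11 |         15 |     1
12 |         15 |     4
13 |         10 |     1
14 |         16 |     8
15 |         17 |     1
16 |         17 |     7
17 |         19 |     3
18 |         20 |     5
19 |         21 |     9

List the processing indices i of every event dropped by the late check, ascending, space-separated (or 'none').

6 13

i=0 t=0 v=5: → [0,2); WM=−∞
i=1 t=1 v=5: → [0,3); WM=−∞
i=2 t=2 v=5: → [0,4); WM=2
i=3 t=3 v=6: → [0,5); WM=2
i=4 t=5 v=6: → [5,7); WM=2
i=5 t=8 v=4: → [8,10); WM=8
i=6 t=6 v=8: DROP (t<8-1); WM=8
i=7 t=11 v=4: → [11,13); WM=8
i=8 t=12 v=6: → [11,14); WM=12
i=9 t=13 v=5: → [11,15); WM=12
i=10 t=15 v=1: → [15,17); WM=12
i=11 t=15 v=1: → [15,17); WM=15
i=12 t=15 v=4: → [15,17); WM=15
i=13 t=10 v=1: DROP (t<15-1); WM=15
i=14 t=16 v=8: → [15,18); WM=16
i=15 t=17 v=1: → [15,19); WM=16
i=16 t=17 v=7: → [15,19); WM=16
i=17 t=19 v=3: → [19,21); WM=19
i=18 t=20 v=5: → [19,22); WM=19
i=19 t=21 v=9: → [19,23); WM=19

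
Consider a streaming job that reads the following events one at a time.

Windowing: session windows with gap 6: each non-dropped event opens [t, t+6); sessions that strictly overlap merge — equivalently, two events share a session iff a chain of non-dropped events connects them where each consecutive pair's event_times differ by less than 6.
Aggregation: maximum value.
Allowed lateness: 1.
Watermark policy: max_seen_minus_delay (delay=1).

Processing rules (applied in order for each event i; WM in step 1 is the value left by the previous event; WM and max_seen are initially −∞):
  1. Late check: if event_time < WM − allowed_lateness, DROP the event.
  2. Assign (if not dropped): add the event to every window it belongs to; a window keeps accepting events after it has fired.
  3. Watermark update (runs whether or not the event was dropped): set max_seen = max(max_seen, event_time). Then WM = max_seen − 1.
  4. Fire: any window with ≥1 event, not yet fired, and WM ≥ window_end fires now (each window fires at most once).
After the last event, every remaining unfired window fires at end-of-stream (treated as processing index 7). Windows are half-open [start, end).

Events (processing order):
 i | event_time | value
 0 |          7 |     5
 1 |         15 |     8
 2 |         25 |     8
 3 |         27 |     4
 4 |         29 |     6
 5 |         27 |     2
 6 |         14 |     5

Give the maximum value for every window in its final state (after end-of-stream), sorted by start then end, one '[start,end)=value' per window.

[7,13)=5 [15,21)=8 [25,35)=8

i=0 t=7 v=5: → [7,13); WM=6
i=1 t=15 v=8: → [15,21); WM=14
i=2 t=25 v=8: → [25,31); WM=24
i=3 t=27 v=4: → [25,33); WM=26
i=4 t=29 v=6: → [25,35); WM=28
i=5 t=27 v=2: → [25,35); WM=28
i=6 t=14 v=5: DROP (t<28-1); WM=28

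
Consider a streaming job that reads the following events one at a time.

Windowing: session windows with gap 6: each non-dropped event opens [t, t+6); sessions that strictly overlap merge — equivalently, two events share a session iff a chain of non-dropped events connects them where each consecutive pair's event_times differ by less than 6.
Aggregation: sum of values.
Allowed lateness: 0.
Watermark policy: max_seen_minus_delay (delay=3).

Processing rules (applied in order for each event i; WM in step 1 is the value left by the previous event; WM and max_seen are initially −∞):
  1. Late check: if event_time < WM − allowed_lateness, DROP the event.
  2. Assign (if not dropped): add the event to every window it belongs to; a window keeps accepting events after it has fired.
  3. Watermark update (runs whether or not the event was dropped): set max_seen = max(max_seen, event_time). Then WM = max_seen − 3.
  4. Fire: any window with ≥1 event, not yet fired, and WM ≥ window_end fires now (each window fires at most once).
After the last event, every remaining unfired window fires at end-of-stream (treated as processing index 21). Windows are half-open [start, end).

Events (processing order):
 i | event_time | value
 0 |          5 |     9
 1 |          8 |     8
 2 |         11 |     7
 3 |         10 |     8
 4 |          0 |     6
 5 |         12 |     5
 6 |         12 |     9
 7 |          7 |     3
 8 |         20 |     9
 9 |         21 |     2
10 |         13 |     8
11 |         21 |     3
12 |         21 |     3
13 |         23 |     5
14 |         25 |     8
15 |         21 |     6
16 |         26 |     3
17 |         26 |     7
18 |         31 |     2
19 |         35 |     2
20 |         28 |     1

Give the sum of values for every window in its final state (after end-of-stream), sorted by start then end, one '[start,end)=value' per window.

i=0 t=5 v=9: → [5,11); WM=2
i=1 t=8 v=8: → [5,14); WM=5
i=2 t=11 v=7: → [5,17); WM=8
i=3 t=10 v=8: → [5,17); WM=8
i=4 t=0 v=6: DROP (t<8-0); WM=8
i=5 t=12 v=5: → [5,18); WM=9
i=6 t=12 v=9: → [5,18); WM=9
i=7 t=7 v=3: DROP (t<9-0); WM=9
i=8 t=20 v=9: → [20,26); WM=17
i=9 t=21 v=2: → [20,27); WM=18
i=10 t=13 v=8: DROP (t<18-0); WM=18
i=11 t=21 v=3: → [20,27); WM=18
i=12 t=21 v=3: → [20,27); WM=18
i=13 t=23 v=5: → [20,29); WM=20
i=14 t=25 v=8: → [20,31); WM=22
i=15 t=21 v=6: DROP (t<22-0); WM=22
i=16 t=26 v=3: → [20,32); WM=23
i=17 t=26 v=7: → [20,32); WM=23
i=18 t=31 v=2: → [20,37); WM=28
i=19 t=35 v=2: → [20,41); WM=32
i=20 t=28 v=1: DROP (t<32-0); WM=32

[5,18)=46 [20,41)=44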